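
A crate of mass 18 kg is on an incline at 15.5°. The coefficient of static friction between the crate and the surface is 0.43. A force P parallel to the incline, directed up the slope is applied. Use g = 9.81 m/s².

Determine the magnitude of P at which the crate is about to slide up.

P ≈ 120 N

At impending motion up the slope, friction acts down-slope at its limit: f = μ_s N.
P is parallel to the surface, so N = m g cos θ = 170 N.
Along the incline: P = m g sin θ + μ_s N = 47.2 + 0.43×170 = 120 N.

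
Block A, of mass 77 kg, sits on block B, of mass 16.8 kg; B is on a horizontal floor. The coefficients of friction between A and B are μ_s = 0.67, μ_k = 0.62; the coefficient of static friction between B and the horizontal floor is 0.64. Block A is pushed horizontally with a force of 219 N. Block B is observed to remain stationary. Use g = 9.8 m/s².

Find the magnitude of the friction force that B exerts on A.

Between the blocks, N₁ = m_A g = 754.6 N.
So the A–B interface can sustain at most μ_s N₁ = 505.6 N of static friction.
P = 219 N is within that limit, so A and B move together (both at rest); the A–B friction is simply f₁ = P = 219 N.
B experiences an equal 219 N forward from A (third law). B is in equilibrium, so the floor supplies f₂ = 219 N of static friction (limit μ_s(m_A+m_B)g = 588.3 N, not exceeded).

f ≈ 219 N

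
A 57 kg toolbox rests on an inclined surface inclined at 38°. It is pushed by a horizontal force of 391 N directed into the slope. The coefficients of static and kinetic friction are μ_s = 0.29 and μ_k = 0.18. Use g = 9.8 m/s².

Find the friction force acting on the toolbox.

Resolve perpendicular to the incline: N = m g cos θ + P sin θ = 57×9.8×cos 38° + 391×sin 38° = 680.9 N.
Along the incline, the net driving force (taking up-slope positive) is P cos θ − m g sin θ = 308.1 − 343.9 = -35.8 N, so equilibrium requires friction f = 35.8 N (up-slope).
Maximum static friction: μ_s N = 0.29 × 680.9 = 197.5 N.
Since 35.8 N is within the 197.5 N limit, the toolbox stays put and friction is exactly 35.8 N.

f ≈ 35.8 N (up the incline)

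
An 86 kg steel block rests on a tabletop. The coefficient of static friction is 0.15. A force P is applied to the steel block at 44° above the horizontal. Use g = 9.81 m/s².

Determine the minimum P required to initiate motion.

N = m g − P sin α (the pull lifts the steel block).
At impending slip, P cos α = μ_s N = μ_s (m g − P sin α).
Solving: P (cos α + μ_s sin α) = μ_s m g → P = 0.15×844/(cos 44° + 0.15 sin 44°) = 127/0.8235 = 154 N.

P ≈ 154 N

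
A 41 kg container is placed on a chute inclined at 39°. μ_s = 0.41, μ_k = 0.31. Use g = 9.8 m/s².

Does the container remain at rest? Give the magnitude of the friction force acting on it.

f ≈ 96.8 N

N = m g cos θ = 312 N.
Down-slope weight component: m g sin θ = 253 N.
μ_s N = 128 N.
253 > 128 N, so it slides; kinetic friction f = μ_k N = 0.31×312 = 96.8 N.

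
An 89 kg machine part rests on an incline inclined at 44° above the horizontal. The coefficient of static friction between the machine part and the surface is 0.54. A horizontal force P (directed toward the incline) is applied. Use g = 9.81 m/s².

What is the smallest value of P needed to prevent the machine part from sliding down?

The machine part tends to slide down (tan θ > μ_s), so at the point of impending slip friction acts up-slope at its limit: f = μ_s N.
Perpendicular to the incline: N = m g cos θ + P sin θ.
Along the incline: P cos θ + μ_s N = m g sin θ, i.e. P cos θ + μ_s (m g cos θ + P sin θ) = m g sin θ.
Solving, P (cos θ + μ_s sin θ) = m g (sin θ − μ_s cos θ), so P = 873×0.3062/1.094 = 244 N.

P_min ≈ 244 N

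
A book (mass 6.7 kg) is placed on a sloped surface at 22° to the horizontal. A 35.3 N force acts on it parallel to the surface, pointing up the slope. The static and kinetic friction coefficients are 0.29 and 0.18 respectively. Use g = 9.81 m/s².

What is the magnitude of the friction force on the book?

The normal reaction is N = m g cos θ = 60.94 N.
For equilibrium along the incline the friction force must supply f = m g sin θ − P = 24.62 − 35.3 = -10.68 N (positive meaning up-slope).
Static friction can supply at most μ_s N = 17.67 N.
Since |-10.68| ≤ 17.67 N, no slip — friction simply equals what equilibrium demands.

f ≈ 10.7 N (down the incline)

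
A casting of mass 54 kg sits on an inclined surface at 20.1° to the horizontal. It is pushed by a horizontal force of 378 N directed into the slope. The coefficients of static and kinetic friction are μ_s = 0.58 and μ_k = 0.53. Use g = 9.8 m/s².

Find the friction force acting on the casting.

The horizontal push has a component P sin θ into the surface, so N = m g cos θ + P sin θ = 497 + 129.9 = 626.9 N.
Parallel to the incline: P cos θ − m g sin θ = 355 − 181.9 = 173.1 N; the friction needed to balance this is 173.1 N acting down the slope.
The limit of static friction is μ_s N = 363.6 N.
|f_req| = 173.1 ≤ 363.6 N → the casting is in equilibrium; friction equals the required value.

f ≈ 173 N (down the incline)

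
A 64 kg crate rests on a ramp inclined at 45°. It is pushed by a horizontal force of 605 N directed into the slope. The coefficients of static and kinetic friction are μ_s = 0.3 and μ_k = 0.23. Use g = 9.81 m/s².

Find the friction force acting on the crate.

f ≈ 16.2 N (up the incline)

Normal direction: N = m g cos θ + P sin θ = 871.7 N.
Along the incline, the net driving force (taking up-slope positive) is P cos θ − m g sin θ = 427.8 − 443.9 = -16.15 N, so equilibrium requires friction f = 16.15 N (up-slope).
Maximum static friction: μ_s N = 0.3 × 871.7 = 261.5 N.
|f_req| = 16.15 ≤ 261.5 N → the crate is in equilibrium; friction equals the required value.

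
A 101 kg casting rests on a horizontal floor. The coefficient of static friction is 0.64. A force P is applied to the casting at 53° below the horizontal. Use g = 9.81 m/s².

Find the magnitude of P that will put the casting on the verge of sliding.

P ≈ 6990 N

N = m g + P sin α (the push presses the casting into the horizontal floor).
At impending slip, P cos α = μ_s N = μ_s (m g + P sin α).
Solving: P (cos α − μ_s sin α) = μ_s m g → P = 0.64×991/(cos 53° − 0.64 sin 53°) = 634/0.09069 = 6990 N.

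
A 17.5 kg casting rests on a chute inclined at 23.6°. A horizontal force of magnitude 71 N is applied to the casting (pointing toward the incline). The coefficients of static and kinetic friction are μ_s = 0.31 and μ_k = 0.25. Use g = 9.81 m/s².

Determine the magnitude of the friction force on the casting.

f ≈ 3.67 N (up the incline)

Normal direction: N = m g cos θ + P sin θ = 185.7 N.
Along the incline, the net driving force (taking up-slope positive) is P cos θ − m g sin θ = 65.06 − 68.73 = -3.668 N, so equilibrium requires friction f = 3.668 N (up-slope).
The limit of static friction is μ_s N = 57.58 N.
Since 3.668 N is within the 57.58 N limit, the casting stays put and friction is exactly 3.67 N.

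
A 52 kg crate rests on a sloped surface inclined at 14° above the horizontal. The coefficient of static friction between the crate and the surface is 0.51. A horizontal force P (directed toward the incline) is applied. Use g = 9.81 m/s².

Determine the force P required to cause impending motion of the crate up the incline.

P ≈ 444 N

At impending motion up the slope, friction acts down-slope at its limit: f = μ_s N.
Perpendicular to the incline: N = m g cos θ + P sin θ.
Along the incline: P cos θ = m g sin θ + μ_s N = m g sin θ + μ_s (m g cos θ + P sin θ).
Solving, P (cos θ − μ_s sin θ) = m g (sin θ + μ_s cos θ), so P = 52×9.81×(sin 14° + 0.51 cos 14°)/(cos 14° − 0.51 sin 14°) = 510×0.7368/0.8469 = 444 N.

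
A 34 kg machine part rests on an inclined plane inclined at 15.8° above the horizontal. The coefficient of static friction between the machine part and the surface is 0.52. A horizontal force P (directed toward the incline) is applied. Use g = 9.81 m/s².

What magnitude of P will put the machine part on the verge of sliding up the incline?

P ≈ 314 N

At impending motion up the slope, friction acts down-slope at its limit: f = μ_s N.
Perpendicular to the incline: N = m g cos θ + P sin θ.
Along the incline: P cos θ = m g sin θ + μ_s N = m g sin θ + μ_s (m g cos θ + P sin θ).
Solving, P (cos θ − μ_s sin θ) = m g (sin θ + μ_s cos θ), so P = 34×9.81×(sin 15.8° + 0.52 cos 15.8°)/(cos 15.8° − 0.52 sin 15.8°) = 334×0.7726/0.8206 = 314 N.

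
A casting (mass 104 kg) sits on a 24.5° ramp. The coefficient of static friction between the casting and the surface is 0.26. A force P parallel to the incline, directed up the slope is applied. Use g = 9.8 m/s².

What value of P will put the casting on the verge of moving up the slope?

At impending motion up the slope, friction acts down-slope at its limit: f = μ_s N.
P is parallel to the surface, so N = m g cos θ = 927 N.
Along the incline: P = m g sin θ + μ_s N = 423 + 0.26×927 = 664 N.

P ≈ 664 N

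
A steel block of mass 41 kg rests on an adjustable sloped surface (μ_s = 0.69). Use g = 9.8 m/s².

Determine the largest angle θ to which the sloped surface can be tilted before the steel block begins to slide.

At the slip threshold, m g sin θ = μ_s · m g cos θ, so tan θ = μ_s.
θ_max = arctan(0.69) = 34.6°.

θ_max ≈ 34.6°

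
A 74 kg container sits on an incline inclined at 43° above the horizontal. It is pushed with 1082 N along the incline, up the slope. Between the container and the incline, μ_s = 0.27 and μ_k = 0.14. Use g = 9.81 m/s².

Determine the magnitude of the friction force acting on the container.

Perpendicular to the surface, N = m g cos θ = 74·9.81·cos 43° = 530.9 N.
Parallel to the incline, ΣF = 0 gives f = m g sin θ − P = 495.1 − 1082 = -586.9 N (up-slope positive).
Maximum static friction available: μ_s N = 0.27 × 530.9 = 143.3 N.
Since |-586.9| > 143.3 N, static friction cannot hold it; the container slides up the incline and kinetic friction applies: f = μ_k N = 0.14 × 530.9 = 74.3 N.

f ≈ 74.3 N (down the incline)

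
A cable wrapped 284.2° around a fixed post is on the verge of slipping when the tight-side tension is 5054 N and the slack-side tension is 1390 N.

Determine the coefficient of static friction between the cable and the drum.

μ ≈ 0.26

T₂/T₁ = e^{μβ} → μ = ln(T₂/T₁)/β.
β = 284.2° = 4.96 rad.
μ = ln(5054/1390)/4.96 = ln(3.636)/4.96 = 0.26.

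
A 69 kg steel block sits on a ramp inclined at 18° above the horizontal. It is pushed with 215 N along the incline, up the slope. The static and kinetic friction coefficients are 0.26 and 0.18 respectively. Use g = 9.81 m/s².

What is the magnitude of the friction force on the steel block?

f ≈ 5.83 N (down the incline)

Normal force: N = m g cos θ = 69 × 9.81 × cos 18° = 643.8 N.
For equilibrium along the incline the friction force must supply f = m g sin θ − P = 209.2 − 215 = -5.829 N (positive meaning up-slope).
Static friction can supply at most μ_s N = 167.4 N.
Since |-5.829| ≤ 167.4 N, static friction is sufficient; f equals the required value, not μ_s N.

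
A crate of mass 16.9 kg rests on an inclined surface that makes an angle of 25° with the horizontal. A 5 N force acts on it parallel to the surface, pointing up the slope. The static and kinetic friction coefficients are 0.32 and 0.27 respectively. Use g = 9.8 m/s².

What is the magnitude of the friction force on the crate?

The normal reaction is N = m g cos θ = 150.1 N.
Parallel to the incline, ΣF = 0 gives f = m g sin θ − P = 69.99 − 5 = 64.99 N (up-slope positive).
Maximum static friction available: μ_s N = 0.32 × 150.1 = 48.03 N.
Since |64.99| > 48.03 N, static friction cannot hold it; the crate slides down the incline and kinetic friction applies: f = μ_k N = 0.27 × 150.1 = 40.5 N.

f ≈ 40.5 N (up the incline)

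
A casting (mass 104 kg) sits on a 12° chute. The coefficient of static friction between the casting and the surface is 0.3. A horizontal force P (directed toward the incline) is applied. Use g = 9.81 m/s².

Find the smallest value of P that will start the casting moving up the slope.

P ≈ 559 N

At impending motion up the slope, friction acts down-slope at its limit: f = μ_s N.
Perpendicular to the incline: N = m g cos θ + P sin θ.
Along the incline: P cos θ = m g sin θ + μ_s N = m g sin θ + μ_s (m g cos θ + P sin θ).
Solving, P (cos θ − μ_s sin θ) = m g (sin θ + μ_s cos θ), so P = 104×9.81×(sin 12° + 0.3 cos 12°)/(cos 12° − 0.3 sin 12°) = 1020×0.5014/0.9158 = 559 N.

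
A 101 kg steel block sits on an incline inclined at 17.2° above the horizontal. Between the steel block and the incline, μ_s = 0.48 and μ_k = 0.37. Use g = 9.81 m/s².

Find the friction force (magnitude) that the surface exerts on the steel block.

f ≈ 293 N (up the incline)

The normal reaction is N = m g cos θ = 946.5 N.
Along the slope the weight component is m g sin θ = 293 N; friction must supply exactly this, acting up-slope.
Static friction can supply at most μ_s N = 454.3 N.
Since |293| ≤ 454.3 N, static friction is sufficient; f equals the required value, not μ_s N.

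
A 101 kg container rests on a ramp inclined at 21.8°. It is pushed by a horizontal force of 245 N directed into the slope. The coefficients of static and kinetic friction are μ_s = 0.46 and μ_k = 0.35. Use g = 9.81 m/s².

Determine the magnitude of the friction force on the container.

f ≈ 140 N (up the incline)

Normal direction: N = m g cos θ + P sin θ = 1011 N.
Parallel to the incline: P cos θ − m g sin θ = 227.5 − 368 = -140.5 N; the friction needed to balance this is 140.5 N acting up the slope.
The limit of static friction is μ_s N = 465 N.
Since 140.5 N is within the 465 N limit, the container stays put and friction is exactly 140 N.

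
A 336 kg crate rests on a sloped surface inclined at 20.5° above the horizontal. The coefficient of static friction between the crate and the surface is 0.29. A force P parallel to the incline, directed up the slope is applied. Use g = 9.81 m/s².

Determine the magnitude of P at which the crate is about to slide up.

At impending motion up the slope, friction acts down-slope at its limit: f = μ_s N.
P is parallel to the surface, so N = m g cos θ = 3090 N.
Along the incline: P = m g sin θ + μ_s N = 1150 + 0.29×3090 = 2050 N.

P ≈ 2050 N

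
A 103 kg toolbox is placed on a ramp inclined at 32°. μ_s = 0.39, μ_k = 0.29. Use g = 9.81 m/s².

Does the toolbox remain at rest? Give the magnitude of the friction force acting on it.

f ≈ 248 N

N = m g cos θ = 857 N.
Down-slope weight component: m g sin θ = 535 N.
μ_s N = 334 N.
535 > 334 N, so it slides; kinetic friction f = μ_k N = 0.29×857 = 248 N.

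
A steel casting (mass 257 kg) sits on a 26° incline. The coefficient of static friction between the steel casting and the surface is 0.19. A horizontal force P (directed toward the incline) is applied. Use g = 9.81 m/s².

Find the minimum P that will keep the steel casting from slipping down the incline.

The steel casting tends to slide down (tan θ > μ_s), so at the point of impending slip friction acts up-slope at its limit: f = μ_s N.
Perpendicular to the incline: N = m g cos θ + P sin θ.
Along the incline: P cos θ + μ_s N = m g sin θ, i.e. P cos θ + μ_s (m g cos θ + P sin θ) = m g sin θ.
Solving, P (cos θ + μ_s sin θ) = m g (sin θ − μ_s cos θ), so P = 2520×0.2676/0.9821 = 687 N.

P_min ≈ 687 N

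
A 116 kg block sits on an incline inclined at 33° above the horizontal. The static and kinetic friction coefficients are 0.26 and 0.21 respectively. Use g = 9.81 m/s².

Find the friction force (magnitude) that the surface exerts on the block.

f ≈ 200 N (up the incline)

The normal reaction is N = m g cos θ = 954.4 N.
For equilibrium along the incline, friction must balance the weight component: f = m g sin θ = 619.8 N up the slope.
The static-friction ceiling is μ_s N = 0.26 × 954.4 = 248.1 N.
|619.8| exceeds 248.1 N, so the block slips down-slope; friction is kinetic, f = μ_k N = 0.21×954.4 = 200 N.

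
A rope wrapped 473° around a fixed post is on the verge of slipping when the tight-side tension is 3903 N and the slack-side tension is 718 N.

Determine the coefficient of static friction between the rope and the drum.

μ ≈ 0.205

T₂/T₁ = e^{μβ} → μ = ln(T₂/T₁)/β.
β = 473° = 8.255 rad.
μ = ln(3903/718)/8.255 = ln(5.436)/8.255 = 0.205.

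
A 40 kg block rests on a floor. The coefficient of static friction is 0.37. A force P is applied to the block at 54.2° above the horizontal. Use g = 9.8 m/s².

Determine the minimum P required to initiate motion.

N = m g − P sin α (the pull lifts the block).
At impending slip, P cos α = μ_s N = μ_s (m g − P sin α).
Solving: P (cos α + μ_s sin α) = μ_s m g → P = 0.37×392/(cos 54.2° + 0.37 sin 54.2°) = 145/0.8851 = 164 N.

P ≈ 164 N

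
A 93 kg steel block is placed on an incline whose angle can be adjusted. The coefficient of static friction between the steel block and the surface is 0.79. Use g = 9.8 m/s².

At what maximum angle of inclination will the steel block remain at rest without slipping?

At the slip threshold, m g sin θ = μ_s · m g cos θ, so tan θ = μ_s.
θ_max = arctan(0.79) = 38.3°.

θ_max ≈ 38.3°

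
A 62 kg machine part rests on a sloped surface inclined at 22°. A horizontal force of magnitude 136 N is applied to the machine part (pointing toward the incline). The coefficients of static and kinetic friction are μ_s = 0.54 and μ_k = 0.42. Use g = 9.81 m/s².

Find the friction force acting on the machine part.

f ≈ 102 N (up the incline)

Normal direction: N = m g cos θ + P sin θ = 614.9 N.
Parallel to the incline: P cos θ − m g sin θ = 126.1 − 227.8 = -101.7 N; the friction needed to balance this is 101.7 N acting up the slope.
Maximum static friction: μ_s N = 0.54 × 614.9 = 332 N.
|f_req| = 101.7 ≤ 332 N → the machine part is in equilibrium; friction equals the required value.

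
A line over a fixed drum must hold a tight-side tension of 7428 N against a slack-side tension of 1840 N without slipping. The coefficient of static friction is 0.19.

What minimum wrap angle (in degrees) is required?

β_min ≈ 421°

T₂/T₁ = e^{μβ} → β = ln(T₂/T₁)/μ.
β = ln(7428/1840)/0.19 = 1.395/0.19 = 7.345 rad.
In degrees: β = 7.345 × 180/π = 421°.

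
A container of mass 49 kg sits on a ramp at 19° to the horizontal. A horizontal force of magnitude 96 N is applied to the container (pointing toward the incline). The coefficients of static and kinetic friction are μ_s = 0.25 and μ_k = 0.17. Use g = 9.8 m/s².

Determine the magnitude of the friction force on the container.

f ≈ 65.6 N (up the incline)

Normal direction: N = m g cos θ + P sin θ = 485.3 N.
Along the incline, the net driving force (taking up-slope positive) is P cos θ − m g sin θ = 90.77 − 156.3 = -65.57 N, so equilibrium requires friction f = 65.57 N (up-slope).
The limit of static friction is μ_s N = 121.3 N.
Since 65.57 N is within the 121.3 N limit, the container stays put and friction is exactly 65.6 N.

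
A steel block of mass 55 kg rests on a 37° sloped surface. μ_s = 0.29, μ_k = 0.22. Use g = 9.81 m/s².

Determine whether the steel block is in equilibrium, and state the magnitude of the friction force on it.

f ≈ 94.8 N

N = m g cos θ = 431 N.
Down-slope weight component: m g sin θ = 325 N.
μ_s N = 125 N.
325 > 125 N, so it slides; kinetic friction f = μ_k N = 0.22×431 = 94.8 N.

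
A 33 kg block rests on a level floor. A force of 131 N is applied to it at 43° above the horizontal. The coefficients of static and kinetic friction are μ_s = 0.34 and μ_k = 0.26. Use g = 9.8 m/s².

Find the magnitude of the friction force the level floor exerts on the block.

f ≈ 60.9 N

Vertical equilibrium gives N = m g − P sin α = 234.1 N.
For equilibrium, f = P cos α = 131×cos 43° = 95.81 N.
μ_s N = 0.34 × 234.1 = 79.58 N.
The required friction exceeds μ_s N, so the block moves and f = μ_k N = 60.9 N.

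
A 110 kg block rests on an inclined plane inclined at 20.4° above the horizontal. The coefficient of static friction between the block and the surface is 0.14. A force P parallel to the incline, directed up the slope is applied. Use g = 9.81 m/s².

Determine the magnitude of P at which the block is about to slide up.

At impending motion up the slope, friction acts down-slope at its limit: f = μ_s N.
P is parallel to the surface, so N = m g cos θ = 1010 N.
Along the incline: P = m g sin θ + μ_s N = 376 + 0.14×1010 = 518 N.

P ≈ 518 N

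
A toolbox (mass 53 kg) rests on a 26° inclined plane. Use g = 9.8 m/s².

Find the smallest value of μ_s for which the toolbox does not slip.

At the slip threshold m g sin θ = μ_s m g cos θ, so μ_s,min = tan θ.
μ_s,min = tan 26° = 0.488.

μ_s,min ≈ 0.488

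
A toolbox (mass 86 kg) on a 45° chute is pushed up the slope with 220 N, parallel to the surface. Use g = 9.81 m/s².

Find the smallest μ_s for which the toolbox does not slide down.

μ_s,min ≈ 0.631

N = m g cos θ = 596.6 N.
Friction must make up the shortfall along the incline: f = m g sin θ − P = 596.6 − 220 = 376.6 N.
At the threshold f = μ_s N, so μ_s,min = 376.6/596.6 = 0.631.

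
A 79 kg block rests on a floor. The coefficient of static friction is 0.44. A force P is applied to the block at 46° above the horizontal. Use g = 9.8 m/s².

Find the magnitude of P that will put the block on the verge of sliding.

N = m g − P sin α (the pull lifts the block).
At impending slip, P cos α = μ_s N = μ_s (m g − P sin α).
Solving: P (cos α + μ_s sin α) = μ_s m g → P = 0.44×774/(cos 46° + 0.44 sin 46°) = 341/1.011 = 337 N.

P ≈ 337 N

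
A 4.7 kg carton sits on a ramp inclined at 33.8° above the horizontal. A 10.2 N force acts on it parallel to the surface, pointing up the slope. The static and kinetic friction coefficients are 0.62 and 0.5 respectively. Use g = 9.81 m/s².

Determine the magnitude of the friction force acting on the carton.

f ≈ 15.4 N (up the incline)

Perpendicular to the surface, N = m g cos θ = 4.7·9.81·cos 33.8° = 38.31 N.
For equilibrium along the incline the friction force must supply f = m g sin θ − P = 25.65 − 10.2 = 15.45 N (positive meaning up-slope).
Maximum static friction available: μ_s N = 0.62 × 38.31 = 23.75 N.
Since |15.45| ≤ 23.75 N, the carton remains in static equilibrium and friction takes exactly the required value.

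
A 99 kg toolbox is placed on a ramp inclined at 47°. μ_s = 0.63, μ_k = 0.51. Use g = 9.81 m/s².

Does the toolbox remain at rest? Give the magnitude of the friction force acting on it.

N = m g cos θ = 662 N.
Down-slope weight component: m g sin θ = 710 N.
μ_s N = 417 N.
710 > 417 N, so it slides; kinetic friction f = μ_k N = 0.51×662 = 338 N.

f ≈ 338 N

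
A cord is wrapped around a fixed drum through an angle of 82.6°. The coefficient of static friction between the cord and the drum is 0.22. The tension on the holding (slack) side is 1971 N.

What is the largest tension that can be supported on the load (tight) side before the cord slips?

At impending slip the capstan equation gives T₂/T₁ = e^{μβ} with β in radians.
β = 82.6° × π/180 = 1.442 rad.
e^{μβ} = e^{0.22×1.442} = 1.373.
T₂ = T₁ · e^{μβ} = 1971 × 1.373 = 2710 N.

T_max ≈ 2710 N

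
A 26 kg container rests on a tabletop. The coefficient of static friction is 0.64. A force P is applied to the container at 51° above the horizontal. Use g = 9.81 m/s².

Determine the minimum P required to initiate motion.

N = m g − P sin α (the pull lifts the container).
At impending slip, P cos α = μ_s N = μ_s (m g − P sin α).
Solving: P (cos α + μ_s sin α) = μ_s m g → P = 0.64×255/(cos 51° + 0.64 sin 51°) = 163/1.127 = 145 N.

P ≈ 145 N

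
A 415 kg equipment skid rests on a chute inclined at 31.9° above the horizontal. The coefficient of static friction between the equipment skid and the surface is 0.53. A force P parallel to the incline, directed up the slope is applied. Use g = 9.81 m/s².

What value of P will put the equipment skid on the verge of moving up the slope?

At impending motion up the slope, friction acts down-slope at its limit: f = μ_s N.
P is parallel to the surface, so N = m g cos θ = 3460 N.
Along the incline: P = m g sin θ + μ_s N = 2150 + 0.53×3460 = 3980 N.

P ≈ 3980 N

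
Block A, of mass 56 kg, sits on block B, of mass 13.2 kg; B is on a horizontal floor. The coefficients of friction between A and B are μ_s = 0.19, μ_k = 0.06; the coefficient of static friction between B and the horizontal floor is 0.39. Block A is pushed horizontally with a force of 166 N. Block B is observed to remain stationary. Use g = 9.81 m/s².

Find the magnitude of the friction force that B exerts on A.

The normal force B exerts on A is simply A's weight, N₁ = 549.4 N.
So the A–B interface can sustain at most μ_s N₁ = 104.4 N of static friction.
P = 166 N exceeds that limit, so A slips over B and the interface friction becomes kinetic: f₁ = μ_k N₁ = 0.06×549.4 = 33 N.
By Newton's third law B feels 33 N forward from A. With B stationary, the floor's static friction on B balances it: f₂ = 33 N (well within μ_s(m_A+m_B)g = 264.8 N).

f ≈ 33 N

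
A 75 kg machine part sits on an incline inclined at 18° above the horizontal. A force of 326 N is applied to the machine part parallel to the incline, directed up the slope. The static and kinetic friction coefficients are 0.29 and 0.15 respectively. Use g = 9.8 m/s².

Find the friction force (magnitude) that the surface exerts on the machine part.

Normal force: N = m g cos θ = 75 × 9.8 × cos 18° = 699 N.
The friction needed for equilibrium is m g sin θ − P = 227.1 − 326 = -98.87 N, measured positive up-slope.
The static-friction ceiling is μ_s N = 0.29 × 699 = 202.7 N.
Since |-98.87| ≤ 202.7 N, the machine part remains in static equilibrium and friction takes exactly the required value.

f ≈ 98.9 N (down the incline)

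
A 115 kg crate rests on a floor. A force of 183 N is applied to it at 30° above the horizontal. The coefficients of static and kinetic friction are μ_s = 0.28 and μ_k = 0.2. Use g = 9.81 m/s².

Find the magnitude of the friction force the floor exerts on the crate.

N = m g − P sin α = 1128 − 183×sin 30° = 1037 N.
For equilibrium, f = P cos α = 183×cos 30° = 158.5 N.
The static-friction limit is μ_s N = 290.3 N.
Since 158.5 N does not exceed the limit, the crate stays at rest and f = 158 N.

f ≈ 158 N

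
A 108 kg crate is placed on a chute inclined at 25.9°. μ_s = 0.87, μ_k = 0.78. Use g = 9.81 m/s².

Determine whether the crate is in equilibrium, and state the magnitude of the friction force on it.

N = m g cos θ = 953 N.
Down-slope weight component: m g sin θ = 463 N.
μ_s N = 829 N.
463 ≤ 829 N, so it stays put; friction = 463 N.

f ≈ 463 N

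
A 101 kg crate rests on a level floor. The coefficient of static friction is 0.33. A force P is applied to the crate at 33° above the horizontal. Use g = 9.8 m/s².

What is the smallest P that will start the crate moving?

N = m g − P sin α (the pull lifts the crate).
At impending slip, P cos α = μ_s N = μ_s (m g − P sin α).
Solving: P (cos α + μ_s sin α) = μ_s m g → P = 0.33×990/(cos 33° + 0.33 sin 33°) = 327/1.018 = 321 N.

P ≈ 321 N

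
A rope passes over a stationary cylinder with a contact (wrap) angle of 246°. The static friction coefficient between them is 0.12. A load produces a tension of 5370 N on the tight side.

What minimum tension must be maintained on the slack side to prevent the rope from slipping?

T_min ≈ 3210 N

Capstan equation at impending slip: T_tight/T_slack = e^{μβ}.
β = 246° = 4.294 rad; e^{μβ} = e^{0.12×4.294} = 1.674.
T_slack = T_tight / e^{μβ} = 5370 / 1.674 = 3210 N.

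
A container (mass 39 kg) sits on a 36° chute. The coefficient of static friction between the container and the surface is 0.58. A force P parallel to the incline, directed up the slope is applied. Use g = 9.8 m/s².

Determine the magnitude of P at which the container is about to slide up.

P ≈ 404 N

At impending motion up the slope, friction acts down-slope at its limit: f = μ_s N.
P is parallel to the surface, so N = m g cos θ = 309 N.
Along the incline: P = m g sin θ + μ_s N = 225 + 0.58×309 = 404 N.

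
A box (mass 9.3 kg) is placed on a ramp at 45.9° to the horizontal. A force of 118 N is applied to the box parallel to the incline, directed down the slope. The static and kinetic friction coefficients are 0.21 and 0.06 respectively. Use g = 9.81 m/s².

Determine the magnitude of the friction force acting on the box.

The normal reaction is N = m g cos θ = 63.49 N.
For equilibrium along the incline the friction force must supply f = m g sin θ + P = 65.52 + 118 = 183.5 N (positive meaning up-slope).
Maximum static friction available: μ_s N = 0.21 × 63.49 = 13.33 N.
Since |183.5| > 13.33 N, static friction cannot hold it; the box slides down the incline and kinetic friction applies: f = μ_k N = 0.06 × 63.49 = 3.81 N.

f ≈ 3.81 N (up the incline)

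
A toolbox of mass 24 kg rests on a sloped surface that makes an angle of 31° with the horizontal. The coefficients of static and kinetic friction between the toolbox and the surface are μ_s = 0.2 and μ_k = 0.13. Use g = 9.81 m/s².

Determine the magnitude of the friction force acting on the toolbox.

f ≈ 26.2 N (up the incline)

The normal reaction is N = m g cos θ = 201.8 N.
Along the slope the weight component is m g sin θ = 121.3 N; friction must supply exactly this, acting up-slope.
The static-friction ceiling is μ_s N = 0.2 × 201.8 = 40.36 N.
Since |121.3| > 40.36 N, static friction cannot hold it; the toolbox slides down the incline and kinetic friction applies: f = μ_k N = 0.13 × 201.8 = 26.2 N.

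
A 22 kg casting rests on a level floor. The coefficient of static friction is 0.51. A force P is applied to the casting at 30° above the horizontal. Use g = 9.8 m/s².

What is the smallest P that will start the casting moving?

N = m g − P sin α (the pull lifts the casting).
At impending slip, P cos α = μ_s N = μ_s (m g − P sin α).
Solving: P (cos α + μ_s sin α) = μ_s m g → P = 0.51×216/(cos 30° + 0.51 sin 30°) = 110/1.121 = 98.1 N.

P ≈ 98.1 N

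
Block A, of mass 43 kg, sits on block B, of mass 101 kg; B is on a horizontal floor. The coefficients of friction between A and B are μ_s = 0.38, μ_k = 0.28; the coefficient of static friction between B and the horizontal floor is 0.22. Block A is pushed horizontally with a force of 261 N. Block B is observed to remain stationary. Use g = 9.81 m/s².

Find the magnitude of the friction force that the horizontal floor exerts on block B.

The normal force B exerts on A is simply A's weight, N₁ = 421.8 N.
So the A–B interface can sustain at most μ_s N₁ = 160.3 N of static friction.
Since P = 261 N > 160.3 N, A slides on B; the A–B friction is kinetic: f₁ = μ_k N₁ = 0.28×421.8 = 118 N.
B experiences an equal 118 N forward from A (third law). B is in equilibrium, so the floor supplies f₂ = 118 N of static friction (limit μ_s(m_A+m_B)g = 310.8 N, not exceeded).

f ≈ 118 N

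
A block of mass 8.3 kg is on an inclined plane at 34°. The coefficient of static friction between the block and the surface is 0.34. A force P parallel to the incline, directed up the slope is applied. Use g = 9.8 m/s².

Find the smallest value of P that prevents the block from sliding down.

The block tends to slide down (tan θ > μ_s), so at the point of impending slip friction acts up-slope at its limit: f = μ_s N.
P is parallel to the surface, so N = m g cos θ = 67.4 N.
Along the incline: P + μ_s N = m g sin θ, so P = 45.5 − 0.34×67.4 = 22.6 N.

P_min ≈ 22.6 N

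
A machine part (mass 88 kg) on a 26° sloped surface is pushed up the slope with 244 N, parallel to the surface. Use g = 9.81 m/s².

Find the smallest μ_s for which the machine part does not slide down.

μ_s,min ≈ 0.173

N = m g cos θ = 775.9 N.
Friction must make up the shortfall along the incline: f = m g sin θ − P = 378.4 − 244 = 134.4 N.
At the threshold f = μ_s N, so μ_s,min = 134.4/775.9 = 0.173.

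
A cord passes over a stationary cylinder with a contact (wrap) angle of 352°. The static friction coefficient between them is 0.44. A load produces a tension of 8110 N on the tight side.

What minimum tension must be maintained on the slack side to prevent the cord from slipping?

T_min ≈ 543 N

Capstan equation at impending slip: T_tight/T_slack = e^{μβ}.
β = 352° = 6.144 rad; e^{μβ} = e^{0.44×6.144} = 14.93.
T_slack = T_tight / e^{μβ} = 8110 / 14.93 = 543 N.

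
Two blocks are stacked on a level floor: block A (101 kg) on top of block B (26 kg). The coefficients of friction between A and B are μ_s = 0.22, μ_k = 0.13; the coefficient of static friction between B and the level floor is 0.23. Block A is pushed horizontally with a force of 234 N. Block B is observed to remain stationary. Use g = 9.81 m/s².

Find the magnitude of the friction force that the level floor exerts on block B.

Between the blocks, N₁ = m_A g = 990.8 N.
Maximum static friction on A from B: μ_s N₁ = 0.22×990.8 = 218 N.
Since P = 234 N > 218 N, A slides on B; the A–B friction is kinetic: f₁ = μ_k N₁ = 0.13×990.8 = 129 N.
B experiences an equal 129 N forward from A (third law). B is in equilibrium, so the floor supplies f₂ = 129 N of static friction (limit μ_s(m_A+m_B)g = 286.6 N, not exceeded).

f ≈ 129 N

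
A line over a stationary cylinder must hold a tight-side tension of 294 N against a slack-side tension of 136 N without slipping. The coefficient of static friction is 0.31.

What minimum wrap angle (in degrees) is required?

β_min ≈ 142°

T₂/T₁ = e^{μβ} → β = ln(T₂/T₁)/μ.
β = ln(294/136)/0.31 = 0.7709/0.31 = 2.487 rad.
In degrees: β = 2.487 × 180/π = 142°.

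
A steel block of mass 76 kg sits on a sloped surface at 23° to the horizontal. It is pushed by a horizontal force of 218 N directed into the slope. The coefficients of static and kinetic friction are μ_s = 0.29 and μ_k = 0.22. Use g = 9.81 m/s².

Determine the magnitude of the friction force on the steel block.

Resolve perpendicular to the incline: N = m g cos θ + P sin θ = 76×9.81×cos 23° + 218×sin 23° = 771.5 N.
Along the incline, the net driving force (taking up-slope positive) is P cos θ − m g sin θ = 200.7 − 291.3 = -90.64 N, so equilibrium requires friction f = 90.64 N (up-slope).
The limit of static friction is μ_s N = 223.7 N.
Since 90.64 N is within the 223.7 N limit, the steel block stays put and friction is exactly 90.6 N.

f ≈ 90.6 N (up the incline)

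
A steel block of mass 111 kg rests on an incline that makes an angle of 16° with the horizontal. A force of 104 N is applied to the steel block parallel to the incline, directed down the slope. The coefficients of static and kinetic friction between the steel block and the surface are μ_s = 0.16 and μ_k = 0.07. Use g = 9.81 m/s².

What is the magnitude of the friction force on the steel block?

f ≈ 73.3 N (up the incline)

The normal reaction is N = m g cos θ = 1047 N.
The friction needed for equilibrium is m g sin θ + P = 300.1 + 104 = 404.1 N, measured positive up-slope.
Maximum static friction available: μ_s N = 0.16 × 1047 = 167.5 N.
|404.1| exceeds 167.5 N, so the steel block slips down-slope; friction is kinetic, f = μ_k N = 0.07×1047 = 73.3 N.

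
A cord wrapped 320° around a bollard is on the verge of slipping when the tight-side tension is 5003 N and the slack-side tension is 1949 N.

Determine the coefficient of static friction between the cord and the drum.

T₂/T₁ = e^{μβ} → μ = ln(T₂/T₁)/β.
β = 320° = 5.585 rad.
μ = ln(5003/1949)/5.585 = ln(2.567)/5.585 = 0.169.

μ ≈ 0.169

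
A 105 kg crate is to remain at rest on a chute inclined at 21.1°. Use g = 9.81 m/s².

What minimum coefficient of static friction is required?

μ_s,min ≈ 0.386

At the slip threshold m g sin θ = μ_s m g cos θ, so μ_s,min = tan θ.
μ_s,min = tan 21.1° = 0.386.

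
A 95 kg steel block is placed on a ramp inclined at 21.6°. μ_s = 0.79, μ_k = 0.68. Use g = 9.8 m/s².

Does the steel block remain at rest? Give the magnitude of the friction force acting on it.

f ≈ 343 N

N = m g cos θ = 866 N.
Down-slope weight component: m g sin θ = 343 N.
μ_s N = 684 N.
343 ≤ 684 N, so it stays put; friction = 343 N.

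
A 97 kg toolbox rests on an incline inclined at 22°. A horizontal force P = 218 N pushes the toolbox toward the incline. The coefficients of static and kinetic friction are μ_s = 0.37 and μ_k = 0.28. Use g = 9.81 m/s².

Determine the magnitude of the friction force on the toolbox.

f ≈ 154 N (up the incline)

The horizontal push has a component P sin θ into the surface, so N = m g cos θ + P sin θ = 882.3 + 81.66 = 963.9 N.
Along the incline, the net driving force (taking up-slope positive) is P cos θ − m g sin θ = 202.1 − 356.5 = -154.3 N, so equilibrium requires friction f = 154.3 N (up-slope).
Maximum static friction: μ_s N = 0.37 × 963.9 = 356.7 N.
|f_req| = 154.3 ≤ 356.7 N → the toolbox is in equilibrium; friction equals the required value.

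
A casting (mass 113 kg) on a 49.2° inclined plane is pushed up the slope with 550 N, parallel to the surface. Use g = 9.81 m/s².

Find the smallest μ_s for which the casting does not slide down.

N = m g cos θ = 724.3 N.
Friction must make up the shortfall along the incline: f = m g sin θ − P = 839.2 − 550 = 289.2 N.
At the threshold f = μ_s N, so μ_s,min = 289.2/724.3 = 0.399.

μ_s,min ≈ 0.399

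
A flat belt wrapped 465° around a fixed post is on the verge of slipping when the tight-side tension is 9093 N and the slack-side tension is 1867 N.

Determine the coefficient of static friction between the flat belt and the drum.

μ ≈ 0.195

T₂/T₁ = e^{μβ} → μ = ln(T₂/T₁)/β.
β = 465° = 8.116 rad.
μ = ln(9093/1867)/8.116 = ln(4.87)/8.116 = 0.195.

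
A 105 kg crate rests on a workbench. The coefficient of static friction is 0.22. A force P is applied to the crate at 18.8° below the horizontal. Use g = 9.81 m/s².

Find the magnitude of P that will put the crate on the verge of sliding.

P ≈ 259 N

N = m g + P sin α (the push presses the crate into the workbench).
At impending slip, P cos α = μ_s N = μ_s (m g + P sin α).
Solving: P (cos α − μ_s sin α) = μ_s m g → P = 0.22×1030/(cos 18.8° − 0.22 sin 18.8°) = 227/0.8758 = 259 N.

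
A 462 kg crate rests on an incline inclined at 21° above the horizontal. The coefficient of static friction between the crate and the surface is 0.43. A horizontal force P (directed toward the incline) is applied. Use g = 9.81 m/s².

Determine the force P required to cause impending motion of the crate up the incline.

At impending motion up the slope, friction acts down-slope at its limit: f = μ_s N.
Perpendicular to the incline: N = m g cos θ + P sin θ.
Along the incline: P cos θ = m g sin θ + μ_s N = m g sin θ + μ_s (m g cos θ + P sin θ).
Solving, P (cos θ − μ_s sin θ) = m g (sin θ + μ_s cos θ), so P = 462×9.81×(sin 21° + 0.43 cos 21°)/(cos 21° − 0.43 sin 21°) = 4530×0.7598/0.7795 = 4420 N.

P ≈ 4420 N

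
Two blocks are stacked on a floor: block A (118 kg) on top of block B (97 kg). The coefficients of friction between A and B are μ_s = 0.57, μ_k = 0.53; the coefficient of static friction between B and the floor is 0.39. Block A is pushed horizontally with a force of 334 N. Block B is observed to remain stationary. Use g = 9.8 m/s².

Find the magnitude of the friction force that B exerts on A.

Normal force at the A–B interface: N₁ = m_A g = 1156 N.
So the A–B interface can sustain at most μ_s N₁ = 659.1 N of static friction.
P = 334 N is within that limit, so A and B move together (both at rest); the A–B friction is simply f₁ = P = 334 N.
B experiences an equal 334 N forward from A (third law). B is in equilibrium, so the floor supplies f₂ = 334 N of static friction (limit μ_s(m_A+m_B)g = 821.7 N, not exceeded).

f ≈ 334 N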